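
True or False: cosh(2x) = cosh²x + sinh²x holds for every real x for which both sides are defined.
Claim: cosh(2x) = cosh²x + sinh²x.
Reasoning: cosh²x = (e^(2x) + 2 + e^(-2x))/4 and sinh²x = (e^(2x) - 2 + e^(-2x))/4. Adding gives (2e^(2x) + 2e^(-2x))/4 = (e^(2x) + e^(-2x))/2 = cosh(2x).
So the two sides agree for every real x for which both sides are defined.

Conclusion: True.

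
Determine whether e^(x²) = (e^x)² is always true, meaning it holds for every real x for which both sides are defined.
No, this is NOT an identity.

Claim: e^(x²) = (e^x)².
Test a specific point where both sides are defined: x = 1.
LHS = e^(x²) ≈ 2.7183
RHS = (e^x)² ≈ 7.3891
Since 2.7183 ≠ 7.3891, the equation fails at this point, so it cannot hold for every real x for which both sides are defined.
(e^x)² = e^(2x), and 2x ≠ x² in general.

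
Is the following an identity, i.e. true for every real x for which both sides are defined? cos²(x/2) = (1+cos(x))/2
Yes, this is an identity.

Claim: cos²(x/2) = (1+cos(x))/2.
Reasoning: Use cos(2θ) = 2cos²θ - 1 with θ = x/2: cos(x) = 2cos²(x/2) - 1. Solving for cos²(x/2) gives (1 + cos(x))/2.
So the two sides agree for every real x for which both sides are defined.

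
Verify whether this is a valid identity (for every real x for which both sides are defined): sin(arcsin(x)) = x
Claim: sin(arcsin(x)) = x.
Reasoning: For -1 ≤ x ≤ 1 (where arcsin is defined), arcsin(x) is by definition an angle whose sine equals x. Taking the sine of that angle returns x. (Note the other order, arcsin(sin x) = x, is NOT an identity.)
So the two sides agree for every real x for which both sides are defined.

Conclusion: Yes, this is an identity.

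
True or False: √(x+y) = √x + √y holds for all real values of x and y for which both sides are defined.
Claim: √(x+y) = √x + √y.
Test a specific point where both sides are defined: x = 5, y = 1.
LHS = √(x+y) ≈ 2.4495
RHS = √x + √y ≈ 3.2361
Since 2.4495 ≠ 3.2361, the equation fails at this point, so it cannot hold for all real values of x and y for which both sides are defined.
Squaring the right side gives x + 2√(xy) + y, not x + y.

Conclusion: False.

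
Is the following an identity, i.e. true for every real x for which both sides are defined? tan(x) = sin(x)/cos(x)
Yes, this is an identity.

Claim: tan(x) = sin(x)/cos(x).
Reasoning: For an angle x whose terminal point on the unit circle is (cos x, sin x), tan(x) is defined as the ratio (second coordinate)/(first coordinate) = sin(x)/cos(x), wherever cos(x) ≠ 0.
So the two sides agree for every real x for which both sides are defined.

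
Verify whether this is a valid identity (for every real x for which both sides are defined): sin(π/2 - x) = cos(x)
Yes, this is an identity.

Claim: sin(π/2 - x) = cos(x).
Reasoning: Use sin(u - v) = sin(u)cos(v) - cos(u)sin(v) with u = π/2, v = x: sin(π/2)cos(x) - cos(π/2)sin(x) = 1·cos(x) - 0·sin(x) = cos(x).
So the two sides agree for every real x for which both sides are defined.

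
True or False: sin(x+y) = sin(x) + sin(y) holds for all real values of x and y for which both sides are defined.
False.

Claim: sin(x+y) = sin(x) + sin(y).
Test a specific point where both sides are defined: x = π/6, y = 3π/4.
LHS = sin(x+y) ≈ 0.2588
RHS = sin(x) + sin(y) ≈ 1.2071
Since 0.2588 ≠ 1.2071, the equation fails at this point, so it cannot hold for all real values of x and y for which both sides are defined.
The correct expansion is sin(x+y) = sin(x)cos(y) + cos(x)sin(y); sine is not additive.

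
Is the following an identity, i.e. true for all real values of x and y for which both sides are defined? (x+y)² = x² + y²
Claim: (x+y)² = x² + y².
Test a specific point where both sides are defined: x = 3, y = 2.
LHS = (x+y)² ≈ 25.0000
RHS = x² + y² ≈ 13.0000
Since 25.0000 ≠ 13.0000, the equation fails at this point, so it cannot hold for all real values of x and y for which both sides are defined.
The correct expansion is (x+y)² = x² + 2xy + y²; the cross term 2xy is missing.

Conclusion: No, this is NOT an identity.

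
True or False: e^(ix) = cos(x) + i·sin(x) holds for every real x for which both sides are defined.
Claim: e^(ix) = cos(x) + i·sin(x).
Reasoning: Euler's formula. Expand e^(ix) = Σ (ix)^k / k!. Since i² = -1, the even-k terms are Σ (-1)^m x^(2m)/(2m)! = cos(x) and the odd-k terms are i · Σ (-1)^m x^(2m+1)/(2m+1)! = i·sin(x).
So the two sides agree for every real x for which both sides are defined.

Conclusion: True.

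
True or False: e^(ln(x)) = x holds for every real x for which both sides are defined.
Claim: e^(ln(x)) = x.
Reasoning: For x > 0, ln(x) is by definition the exponent p such that e^p = x. Raising e to that exponent therefore returns x: e^(ln x) = x.
So the two sides agree for every real x for which both sides are defined.

Conclusion: True.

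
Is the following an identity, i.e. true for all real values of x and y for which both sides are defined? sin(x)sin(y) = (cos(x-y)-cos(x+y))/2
Claim: sin(x)sin(y) = (cos(x-y)-cos(x+y))/2.
Reasoning: cos(x-y) = cos(x)cos(y) + sin(x)sin(y) and cos(x+y) = cos(x)cos(y) - sin(x)sin(y). Subtracting, cos(x-y) - cos(x+y) = 2sin(x)sin(y); divide by 2.
So the two sides agree for all real values of x and y for which both sides are defined.

Conclusion: Yes, this is an identity.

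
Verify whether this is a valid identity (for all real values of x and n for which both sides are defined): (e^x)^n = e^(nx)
Yes, this is an identity.

Claim: (e^x)^n = e^(nx).
Reasoning: e^x is a positive real number, and for a positive base B and real exponent n, B^n = e^(n·ln B). With B = e^x, ln B = x, so (e^x)^n = e^(n·x).
So the two sides agree for all real values of x and n for which both sides are defined.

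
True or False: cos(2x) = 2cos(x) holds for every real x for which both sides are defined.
False.

Claim: cos(2x) = 2cos(x).
Test a specific point where both sides are defined: x = π/4.
LHS = cos(2x) ≈ 0.0000
RHS = 2cos(x) ≈ 1.4142
Since 0.0000 ≠ 1.4142, the equation fails at this point, so it cannot hold for every real x for which both sides are defined.
The correct double-angle formula is cos(2x) = cos²x - sin²x.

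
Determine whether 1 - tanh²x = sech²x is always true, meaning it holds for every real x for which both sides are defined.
Claim: 1 - tanh²x = sech²x.
Reasoning: Divide cosh²x - sinh²x = 1 through by cosh²x (never zero): 1 - tanh²x = 1/cosh²x = sech²x.
So the two sides agree for every real x for which both sides are defined.

Conclusion: Yes, this is an identity.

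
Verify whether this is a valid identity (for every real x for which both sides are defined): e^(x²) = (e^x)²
No, this is NOT an identity.

Claim: e^(x²) = (e^x)².
Test a specific point where both sides are defined: x = -2.
LHS = e^(x²) ≈ 54.5982
RHS = (e^x)² ≈ 0.0183
Since 54.5982 ≠ 0.0183, the equation fails at this point, so it cannot hold for every real x for which both sides are defined.
(e^x)² = e^(2x), and 2x ≠ x² in general.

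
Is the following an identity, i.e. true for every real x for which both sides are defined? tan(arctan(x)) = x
Yes, this is an identity.

Claim: tan(arctan(x)) = x.
Reasoning: For every real x, arctan(x) is by definition the angle in (-π/2, π/2) whose tangent equals x. Taking the tangent of that angle returns x.
So the two sides agree for every real x for which both sides are defined.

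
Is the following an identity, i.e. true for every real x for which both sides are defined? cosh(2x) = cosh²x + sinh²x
Claim: cosh(2x) = cosh²x + sinh²x.
Reasoning: cosh²x = (e^(2x) + 2 + e^(-2x))/4 and sinh²x = (e^(2x) - 2 + e^(-2x))/4. Adding gives (2e^(2x) + 2e^(-2x))/4 = (e^(2x) + e^(-2x))/2 = cosh(2x).
So the two sides agree for every real x for which both sides are defined.

Conclusion: Yes, this is an identity.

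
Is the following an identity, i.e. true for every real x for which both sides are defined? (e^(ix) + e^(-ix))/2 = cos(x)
Claim: (e^(ix) + e^(-ix))/2 = cos(x).
Reasoning: By Euler's formula e^(ix) = cos(x) + i·sin(x) and e^(-ix) = cos(x) - i·sin(x). Adding cancels the sine terms: e^(ix) + e^(-ix) = 2cos(x); divide by 2.
So the two sides agree for every real x for which both sides are defined.

Conclusion: Yes, this is an identity.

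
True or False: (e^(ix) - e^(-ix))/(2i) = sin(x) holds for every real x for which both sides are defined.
True.

Claim: (e^(ix) - e^(-ix))/(2i) = sin(x).
Reasoning: By Euler's formula e^(ix) = cos(x) + i·sin(x) and e^(-ix) = cos(x) - i·sin(x). Subtracting cancels the cosine terms: e^(ix) - e^(-ix) = 2i·sin(x); divide by 2i.
So the two sides agree for every real x for which both sides are defined.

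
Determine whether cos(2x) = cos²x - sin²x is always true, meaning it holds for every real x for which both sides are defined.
Claim: cos(2x) = cos²x - sin²x.
Reasoning: Put y = x in the addition formula cos(x+y) = cos(x)cos(y) - sin(x)sin(y): cos(2x) = cos²x - sin²x.
So the two sides agree for every real x for which both sides are defined.

Conclusion: Yes, this is an identity.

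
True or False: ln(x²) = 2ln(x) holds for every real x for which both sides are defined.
Claim: ln(x²) = 2ln(x).
Reasoning: The right side requires x > 0. For x > 0, x² = (e^(ln x))² = e^(2ln x), so ln(x²) = 2ln(x). (For x < 0 the right side is undefined, so those values are outside the claim.)
So the two sides agree for every real x for which both sides are defined.

Conclusion: True.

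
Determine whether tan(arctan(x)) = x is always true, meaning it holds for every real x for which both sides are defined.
Claim: tan(arctan(x)) = x.
Reasoning: For every real x, arctan(x) is by definition the angle in (-π/2, π/2) whose tangent equals x. Taking the tangent of that angle returns x.
So the two sides agree for every real x for which both sides are defined.

Conclusion: Yes, this is an identity.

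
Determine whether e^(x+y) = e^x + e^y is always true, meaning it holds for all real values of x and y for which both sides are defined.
No, this is NOT an identity.

Claim: e^(x+y) = e^x + e^y.
Test a specific point where both sides are defined: x = 1, y = 4.
LHS = e^(x+y) ≈ 148.4132
RHS = e^x + e^y ≈ 57.3164
Since 148.4132 ≠ 57.3164, the equation fails at this point, so it cannot hold for all real values of x and y for which both sides are defined.
The correct rule is e^(x+y) = e^x · e^y (a product, not a sum).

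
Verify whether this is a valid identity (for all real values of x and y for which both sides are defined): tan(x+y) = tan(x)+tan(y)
No, this is NOT an identity.

Claim: tan(x+y) = tan(x)+tan(y).
Test a specific point where both sides are defined: x = 2π/3, y = -π/4.
LHS = tan(x+y) ≈ 3.7321
RHS = tan(x)+tan(y) ≈ -2.7321
Since 3.7321 ≠ -2.7321, the equation fails at this point, so it cannot hold for all real values of x and y for which both sides are defined.
The correct formula is tan(x+y) = (tan(x) + tan(y))/(1 - tan(x)tan(y)).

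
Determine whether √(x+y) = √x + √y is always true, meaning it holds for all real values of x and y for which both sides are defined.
Claim: √(x+y) = √x + √y.
Test a specific point where both sides are defined: x = 2, y = 4.
LHS = √(x+y) ≈ 2.4495
RHS = √x + √y ≈ 3.4142
Since 2.4495 ≠ 3.4142, the equation fails at this point, so it cannot hold for all real values of x and y for which both sides are defined.
Squaring the right side gives x + 2√(xy) + y, not x + y.

Conclusion: No, this is NOT an identity.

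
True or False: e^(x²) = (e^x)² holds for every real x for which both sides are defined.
False.

Claim: e^(x²) = (e^x)².
Test a specific point where both sides are defined: x = 3/2.
LHS = e^(x²) ≈ 9.4877
RHS = (e^x)² ≈ 20.0855
Since 9.4877 ≠ 20.0855, the equation fails at this point, so it cannot hold for every real x for which both sides are defined.
(e^x)² = e^(2x), and 2x ≠ x² in general.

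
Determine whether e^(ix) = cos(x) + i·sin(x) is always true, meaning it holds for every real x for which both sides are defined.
Claim: e^(ix) = cos(x) + i·sin(x).
Reasoning: Euler's formula. Expand e^(ix) = Σ (ix)^k / k!. Since i² = -1, the even-k terms are Σ (-1)^m x^(2m)/(2m)! = cos(x) and the odd-k terms are i · Σ (-1)^m x^(2m+1)/(2m+1)! = i·sin(x).
So the two sides agree for every real x for which both sides are defined.

Conclusion: Yes, this is an identity.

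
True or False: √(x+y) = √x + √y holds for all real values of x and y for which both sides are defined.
False.

Claim: √(x+y) = √x + √y.
Test a specific point where both sides are defined: x = 5, y = 1.
LHS = √(x+y) ≈ 2.4495
RHS = √x + √y ≈ 3.2361
Since 2.4495 ≠ 3.2361, the equation fails at this point, so it cannot hold for all real values of x and y for which both sides are defined.
Squaring the right side gives x + 2√(xy) + y, not x + y.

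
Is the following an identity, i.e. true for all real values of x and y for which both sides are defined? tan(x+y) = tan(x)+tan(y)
Claim: tan(x+y) = tan(x)+tan(y).
Test a specific point where both sides are defined: x = 2π/3, y = 3π/4.
LHS = tan(x+y) ≈ 3.7321
RHS = tan(x)+tan(y) ≈ -2.7321
Since 3.7321 ≠ -2.7321, the equation fails at this point, so it cannot hold for all real values of x and y for which both sides are defined.
The correct formula is tan(x+y) = (tan(x) + tan(y))/(1 - tan(x)tan(y)).

Conclusion: No, this is NOT an identity.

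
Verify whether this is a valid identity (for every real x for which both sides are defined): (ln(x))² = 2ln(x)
No, this is NOT an identity.

Claim: (ln(x))² = 2ln(x).
Test a specific point where both sides are defined: x = 3/2.
LHS = (ln(x))² ≈ 0.1644
RHS = 2ln(x) ≈ 0.8109
Since 0.1644 ≠ 0.8109, the equation fails at this point, so it cannot hold for every real x for which both sides are defined.
2ln(x) equals ln(x²), which is not the same as (ln x)².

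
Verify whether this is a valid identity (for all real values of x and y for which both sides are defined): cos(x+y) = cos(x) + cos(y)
Claim: cos(x+y) = cos(x) + cos(y).
Test a specific point where both sides are defined: x = 2π/3, y = -π/4.
LHS = cos(x+y) ≈ 0.2588
RHS = cos(x) + cos(y) ≈ 0.2071
Since 0.2588 ≠ 0.2071, the equation fails at this point, so it cannot hold for all real values of x and y for which both sides are defined.
The correct expansion is cos(x+y) = cos(x)cos(y) - sin(x)sin(y); cosine is not additive.

Conclusion: No, this is NOT an identity.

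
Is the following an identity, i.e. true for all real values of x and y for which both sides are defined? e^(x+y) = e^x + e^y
No, this is NOT an identity.

Claim: e^(x+y) = e^x + e^y.
Test a specific point where both sides are defined: x = -2, y = 4.
LHS = e^(x+y) ≈ 7.3891
RHS = e^x + e^y ≈ 54.7335
Since 7.3891 ≠ 54.7335, the equation fails at this point, so it cannot hold for all real values of x and y for which both sides are defined.
The correct rule is e^(x+y) = e^x · e^y (a product, not a sum).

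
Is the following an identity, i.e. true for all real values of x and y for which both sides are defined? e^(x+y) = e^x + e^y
Claim: e^(x+y) = e^x + e^y.
Test a specific point where both sides are defined: x = 2, y = -1.
LHS = e^(x+y) ≈ 2.7183
RHS = e^x + e^y ≈ 7.7569
Since 2.7183 ≠ 7.7569, the equation fails at this point, so it cannot hold for all real values of x and y for which both sides are defined.
The correct rule is e^(x+y) = e^x · e^y (a product, not a sum).

Conclusion: No, this is NOT an identity.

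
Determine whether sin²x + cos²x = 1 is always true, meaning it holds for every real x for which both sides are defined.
Claim: sin²x + cos²x = 1.
Reasoning: The point (cos x, sin x) lies on the unit circle X² + Y² = 1, so cos²x + sin²x = 1 for every real x.
So the two sides agree for every real x for which both sides are defined.

Conclusion: Yes, this is an identity.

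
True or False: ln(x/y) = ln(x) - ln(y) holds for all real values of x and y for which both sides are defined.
True.

Claim: ln(x/y) = ln(x) - ln(y).
Reasoning: Both sides are simultaneously defined only when x, y > 0. Write x = e^p, y = e^q. Then x/y = e^(p-q), so ln(x/y) = p - q = ln(x) - ln(y).
So the two sides agree for all real values of x and y for which both sides are defined.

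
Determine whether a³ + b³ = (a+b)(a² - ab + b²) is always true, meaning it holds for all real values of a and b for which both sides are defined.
Claim: a³ + b³ = (a+b)(a² - ab + b²).
Reasoning: Expand the right side: (a+b)(a² - ab + b²) = a³ - a²b + ab² + a²b - ab² + b³ = a³ + b³ (the middle terms cancel in pairs).
So the two sides agree for all real values of a and b for which both sides are defined.

Conclusion: Yes, this is an identity.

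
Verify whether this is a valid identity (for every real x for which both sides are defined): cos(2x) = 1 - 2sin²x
Claim: cos(2x) = 1 - 2sin²x.
Reasoning: cos(2x) = cos²x - sin²x. Replace cos²x by 1 - sin²x: (1 - sin²x) - sin²x = 1 - 2sin²x.
So the two sides agree for every real x for which both sides are defined.

Conclusion: Yes, this is an identity.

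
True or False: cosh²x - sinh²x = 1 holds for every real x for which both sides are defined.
True.

Claim: cosh²x - sinh²x = 1.
Reasoning: With cosh(x) = (e^x + e^-x)/2 and sinh(x) = (e^x - e^-x)/2: cosh²x = (e^(2x) + 2 + e^(-2x))/4 and sinh²x = (e^(2x) - 2 + e^(-2x))/4. Subtracting leaves 4/4 = 1.
So the two sides agree for every real x for which both sides are defined.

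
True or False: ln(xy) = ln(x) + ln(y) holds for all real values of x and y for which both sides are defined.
True.

Claim: ln(xy) = ln(x) + ln(y).
Reasoning: Both sides are simultaneously defined only when x, y > 0. Write x = e^p, y = e^q (p = ln x, q = ln y). Then xy = e^p · e^q = e^(p+q), so ln(xy) = p + q = ln(x) + ln(y).
So the two sides agree for all real values of x and y for which both sides are defined.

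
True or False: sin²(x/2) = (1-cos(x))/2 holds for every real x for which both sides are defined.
Claim: sin²(x/2) = (1-cos(x))/2.
Reasoning: Use cos(2θ) = 1 - 2sin²θ with θ = x/2: cos(x) = 1 - 2sin²(x/2). Solving for sin²(x/2) gives (1 - cos(x))/2.
So the two sides agree for every real x for which both sides are defined.

Conclusion: True.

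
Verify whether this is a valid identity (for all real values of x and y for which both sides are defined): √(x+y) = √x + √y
Claim: √(x+y) = √x + √y.
Test a specific point where both sides are defined: x = 3, y = 3.
LHS = √(x+y) ≈ 2.4495
RHS = √x + √y ≈ 3.4641
Since 2.4495 ≠ 3.4641, the equation fails at this point, so it cannot hold for all real values of x and y for which both sides are defined.
Squaring the right side gives x + 2√(xy) + y, not x + y.

Conclusion: No, this is NOT an identity.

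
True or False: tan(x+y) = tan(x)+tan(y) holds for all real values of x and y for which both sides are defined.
False.

Claim: tan(x+y) = tan(x)+tan(y).
Test a specific point where both sides are defined: x = π/3, y = -π/4.
LHS = tan(x+y) ≈ 0.2679
RHS = tan(x)+tan(y) ≈ 0.7321
Since 0.2679 ≠ 0.7321, the equation fails at this point, so it cannot hold for all real values of x and y for which both sides are defined.
The correct formula is tan(x+y) = (tan(x) + tan(y))/(1 - tan(x)tan(y)).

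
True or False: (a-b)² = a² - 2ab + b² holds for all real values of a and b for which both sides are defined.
Claim: (a-b)² = a² - 2ab + b².
Reasoning: Expand: (a-b)² = (a-b)(a-b) = a·a - a·b - b·a + b·b = a² - 2ab + b².
So the two sides agree for all real values of a and b for which both sides are defined.

Conclusion: True.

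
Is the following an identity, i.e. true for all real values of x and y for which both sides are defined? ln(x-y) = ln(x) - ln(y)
Claim: ln(x-y) = ln(x) - ln(y).
Test a specific point where both sides are defined: x = 1, y = 1/2.
LHS = ln(x-y) ≈ -0.6931
RHS = ln(x) - ln(y) ≈ 0.6931
Since -0.6931 ≠ 0.6931, the equation fails at this point, so it cannot hold for all real values of x and y for which both sides are defined.
ln(x) - ln(y) = ln(x/y), not ln(x-y).

Conclusion: No, this is NOT an identity.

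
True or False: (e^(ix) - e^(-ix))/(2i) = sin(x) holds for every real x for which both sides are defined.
Claim: (e^(ix) - e^(-ix))/(2i) = sin(x).
Reasoning: By Euler's formula e^(ix) = cos(x) + i·sin(x) and e^(-ix) = cos(x) - i·sin(x). Subtracting cancels the cosine terms: e^(ix) - e^(-ix) = 2i·sin(x); divide by 2i.
So the two sides agree for every real x for which both sides are defined.

Conclusion: True.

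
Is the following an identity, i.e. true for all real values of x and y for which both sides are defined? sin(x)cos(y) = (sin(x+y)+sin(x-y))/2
Claim: sin(x)cos(y) = (sin(x+y)+sin(x-y))/2.
Reasoning: sin(x+y) = sin(x)cos(y) + cos(x)sin(y) and sin(x-y) = sin(x)cos(y) - cos(x)sin(y). Adding, sin(x+y) + sin(x-y) = 2sin(x)cos(y); divide by 2.
So the two sides agree for all real values of x and y for which both sides are defined.

Conclusion: Yes, this is an identity.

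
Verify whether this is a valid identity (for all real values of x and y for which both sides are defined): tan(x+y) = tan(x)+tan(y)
No, this is NOT an identity.

Claim: tan(x+y) = tan(x)+tan(y).
Test a specific point where both sides are defined: x = -π/6, y = π/3.
LHS = tan(x+y) ≈ 0.5774
RHS = tan(x)+tan(y) ≈ 1.1547
Since 0.5774 ≠ 1.1547, the equation fails at this point, so it cannot hold for all real values of x and y for which both sides are defined.
The correct formula is tan(x+y) = (tan(x) + tan(y))/(1 - tan(x)tan(y)).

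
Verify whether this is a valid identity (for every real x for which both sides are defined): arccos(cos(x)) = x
No, this is NOT an identity.

Claim: arccos(cos(x)) = x.
Test a specific point where both sides are defined: x = -π/4.
LHS = arccos(cos(x)) ≈ 0.7854
RHS = x ≈ -0.7854
Since 0.7854 ≠ -0.7854, the equation fails at this point, so it cannot hold for every real x for which both sides are defined.
arccos only returns values in [0, π], so arccos(cos(x)) = x holds only for x in that interval, not for all real x.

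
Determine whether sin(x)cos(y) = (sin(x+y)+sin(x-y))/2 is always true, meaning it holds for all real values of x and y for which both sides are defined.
Yes, this is an identity.

Claim: sin(x)cos(y) = (sin(x+y)+sin(x-y))/2.
Reasoning: sin(x+y) = sin(x)cos(y) + cos(x)sin(y) and sin(x-y) = sin(x)cos(y) - cos(x)sin(y). Adding, sin(x+y) + sin(x-y) = 2sin(x)cos(y); divide by 2.
So the two sides agree for all real values of x and y for which both sides are defined.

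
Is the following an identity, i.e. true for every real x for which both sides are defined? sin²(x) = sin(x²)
Claim: sin²(x) = sin(x²).
Test a specific point where both sides are defined: x = π/6.
LHS = sin²(x) ≈ 0.2500
RHS = sin(x²) ≈ 0.2707
Since 0.2500 ≠ 0.2707, the equation fails at this point, so it cannot hold for every real x for which both sides are defined.
sin²(x) means (sin x)², squaring the output; sin(x²) squares the input. These are different functions.

Conclusion: No, this is NOT an identity.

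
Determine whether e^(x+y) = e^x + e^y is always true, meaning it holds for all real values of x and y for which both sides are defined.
No, this is NOT an identity.

Claim: e^(x+y) = e^x + e^y.
Test a specific point where both sides are defined: x = 3, y = 3.
LHS = e^(x+y) ≈ 403.4288
RHS = e^x + e^y ≈ 40.1711
Since 403.4288 ≠ 40.1711, the equation fails at this point, so it cannot hold for all real values of x and y for which both sides are defined.
The correct rule is e^(x+y) = e^x · e^y (a product, not a sum).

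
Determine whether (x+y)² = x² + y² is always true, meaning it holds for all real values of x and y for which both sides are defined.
No, this is NOT an identity.

Claim: (x+y)² = x² + y².
Test a specific point where both sides are defined: x = -3, y = -2.
LHS = (x+y)² ≈ 25.0000
RHS = x² + y² ≈ 13.0000
Since 25.0000 ≠ 13.0000, the equation fails at this point, so it cannot hold for all real values of x and y for which both sides are defined.
The correct expansion is (x+y)² = x² + 2xy + y²; the cross term 2xy is missing.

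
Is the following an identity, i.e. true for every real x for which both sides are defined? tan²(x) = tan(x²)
Claim: tan²(x) = tan(x²).
Test a specific point where both sides are defined: x = -π/3.
LHS = tan²(x) ≈ 3.0000
RHS = tan(x²) ≈ 1.9485
Since 3.0000 ≠ 1.9485, the equation fails at this point, so it cannot hold for every real x for which both sides are defined.
tan²(x) means (tan x)², squaring the output; tan(x²) squares the input. These are different functions.

Conclusion: No, this is NOT an identity.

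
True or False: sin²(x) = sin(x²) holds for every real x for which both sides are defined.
False.

Claim: sin²(x) = sin(x²).
Test a specific point where both sides are defined: x = π/3.
LHS = sin²(x) ≈ 0.7500
RHS = sin(x²) ≈ 0.8897
Since 0.7500 ≠ 0.8897, the equation fails at this point, so it cannot hold for every real x for which both sides are defined.
sin²(x) means (sin x)², squaring the output; sin(x²) squares the input. These are different functions.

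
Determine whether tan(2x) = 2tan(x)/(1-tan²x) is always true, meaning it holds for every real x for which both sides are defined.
Claim: tan(2x) = 2tan(x)/(1-tan²x).
Reasoning: tan(2x) = sin(2x)/cos(2x) = 2sin(x)cos(x) / (cos²x - sin²x). Divide numerator and denominator by cos²x: 2tan(x) / (1 - tan²x).
So the two sides agree for every real x for which both sides are defined.

Conclusion: Yes, this is an identity.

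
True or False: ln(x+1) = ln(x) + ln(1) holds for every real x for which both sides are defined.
False.

Claim: ln(x+1) = ln(x) + ln(1).
Test a specific point where both sides are defined: x = 5.
LHS = ln(x+1) ≈ 1.7918
RHS = ln(x) + ln(1) ≈ 1.6094
Since 1.7918 ≠ 1.6094, the equation fails at this point, so it cannot hold for every real x for which both sides are defined.
ln(1) = 0, so the right side is just ln(x), which differs from ln(x+1).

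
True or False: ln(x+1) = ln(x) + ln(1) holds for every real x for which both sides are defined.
Claim: ln(x+1) = ln(x) + ln(1).
Test a specific point where both sides are defined: x = 5.
LHS = ln(x+1) ≈ 1.7918
RHS = ln(x) + ln(1) ≈ 1.6094
Since 1.7918 ≠ 1.6094, the equation fails at this point, so it cannot hold for every real x for which both sides are defined.
ln(1) = 0, so the right side is just ln(x), which differs from ln(x+1).

Conclusion: False.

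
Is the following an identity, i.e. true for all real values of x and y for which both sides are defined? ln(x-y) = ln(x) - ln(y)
Claim: ln(x-y) = ln(x) - ln(y).
Test a specific point where both sides are defined: x = 3, y = 3/2.
LHS = ln(x-y) ≈ 0.4055
RHS = ln(x) - ln(y) ≈ 0.6931
Since 0.4055 ≠ 0.6931, the equation fails at this point, so it cannot hold for all real values of x and y for which both sides are defined.
ln(x) - ln(y) = ln(x/y), not ln(x-y).

Conclusion: No, this is NOT an identity.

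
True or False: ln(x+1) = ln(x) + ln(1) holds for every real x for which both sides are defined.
False.

Claim: ln(x+1) = ln(x) + ln(1).
Test a specific point where both sides are defined: x = 1.
LHS = ln(x+1) ≈ 0.6931
RHS = ln(x) + ln(1) ≈ 0.0000
Since 0.6931 ≠ 0.0000, the equation fails at this point, so it cannot hold for every real x for which both sides are defined.
ln(1) = 0, so the right side is just ln(x), which differs from ln(x+1).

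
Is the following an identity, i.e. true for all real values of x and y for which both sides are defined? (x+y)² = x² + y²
No, this is NOT an identity.

Claim: (x+y)² = x² + y².
Test a specific point where both sides are defined: x = 1, y = 5.
LHS = (x+y)² ≈ 36.0000
RHS = x² + y² ≈ 26.0000
Since 36.0000 ≠ 26.0000, the equation fails at this point, so it cannot hold for all real values of x and y for which both sides are defined.
The correct expansion is (x+y)² = x² + 2xy + y²; the cross term 2xy is missing.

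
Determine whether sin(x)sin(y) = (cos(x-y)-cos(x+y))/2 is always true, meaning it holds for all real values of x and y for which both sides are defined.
Yes, this is an identity.

Claim: sin(x)sin(y) = (cos(x-y)-cos(x+y))/2.
Reasoning: cos(x-y) = cos(x)cos(y) + sin(x)sin(y) and cos(x+y) = cos(x)cos(y) - sin(x)sin(y). Subtracting, cos(x-y) - cos(x+y) = 2sin(x)sin(y); divide by 2.
So the two sides agree for all real values of x and y for which both sides are defined.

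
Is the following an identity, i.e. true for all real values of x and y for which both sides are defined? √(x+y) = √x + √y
No, this is NOT an identity.

Claim: √(x+y) = √x + √y.
Test a specific point where both sides are defined: x = 5, y = 2.
LHS = √(x+y) ≈ 2.6458
RHS = √x + √y ≈ 3.6503
Since 2.6458 ≠ 3.6503, the equation fails at this point, so it cannot hold for all real values of x and y for which both sides are defined.
Squaring the right side gives x + 2√(xy) + y, not x + y.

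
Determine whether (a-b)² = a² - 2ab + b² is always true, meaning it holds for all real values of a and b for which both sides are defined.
Claim: (a-b)² = a² - 2ab + b².
Reasoning: Expand: (a-b)² = (a-b)(a-b) = a·a - a·b - b·a + b·b = a² - 2ab + b².
So the two sides agree for all real values of a and b for which both sides are defined.

Conclusion: Yes, this is an identity.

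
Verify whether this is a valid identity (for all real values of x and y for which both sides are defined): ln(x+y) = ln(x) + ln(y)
Claim: ln(x+y) = ln(x) + ln(y).
Test a specific point where both sides are defined: x = 4, y = 1.
LHS = ln(x+y) ≈ 1.6094
RHS = ln(x) + ln(y) ≈ 1.3863
Since 1.6094 ≠ 1.3863, the equation fails at this point, so it cannot hold for all real values of x and y for which both sides are defined.
ln(x) + ln(y) = ln(xy), not ln(x+y).

Conclusion: No, this is NOT an identity.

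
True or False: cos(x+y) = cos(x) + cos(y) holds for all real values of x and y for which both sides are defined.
False.

Claim: cos(x+y) = cos(x) + cos(y).
Test a specific point where both sides are defined: x = π/6, y = π/4.
LHS = cos(x+y) ≈ 0.2588
RHS = cos(x) + cos(y) ≈ 1.5731
Since 0.2588 ≠ 1.5731, the equation fails at this point, so it cannot hold for all real values of x and y for which both sides are defined.
The correct expansion is cos(x+y) = cos(x)cos(y) - sin(x)sin(y); cosine is not additive.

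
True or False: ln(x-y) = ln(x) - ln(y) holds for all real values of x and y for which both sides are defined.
Claim: ln(x-y) = ln(x) - ln(y).
Test a specific point where both sides are defined: x = 3, y = 3/2.
LHS = ln(x-y) ≈ 0.4055
RHS = ln(x) - ln(y) ≈ 0.6931
Since 0.4055 ≠ 0.6931, the equation fails at this point, so it cannot hold for all real values of x and y for which both sides are defined.
ln(x) - ln(y) = ln(x/y), not ln(x-y).

Conclusion: False.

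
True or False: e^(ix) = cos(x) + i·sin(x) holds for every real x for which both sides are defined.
True.

Claim: e^(ix) = cos(x) + i·sin(x).
Reasoning: Euler's formula. Expand e^(ix) = Σ (ix)^k / k!. Since i² = -1, the even-k terms are Σ (-1)^m x^(2m)/(2m)! = cos(x) and the odd-k terms are i · Σ (-1)^m x^(2m+1)/(2m+1)! = i·sin(x).
So the two sides agree for every real x for which both sides are defined.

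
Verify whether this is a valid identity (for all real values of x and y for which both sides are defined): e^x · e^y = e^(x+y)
Yes, this is an identity.

Claim: e^x · e^y = e^(x+y).
Reasoning: This is the law of exponents for a common base: multiplying powers adds exponents. E.g. from the series, (Σ x^j/j!)(Σ y^k/k!) = Σ_m (Σ_{j+k=m} x^j y^k/(j!k!)) = Σ_m (x+y)^m/m! by the binomial theorem.
So the two sides agree for all real values of x and y for which both sides are defined.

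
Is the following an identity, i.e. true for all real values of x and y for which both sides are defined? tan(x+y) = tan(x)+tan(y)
No, this is NOT an identity.

Claim: tan(x+y) = tan(x)+tan(y).
Test a specific point where both sides are defined: x = -π/4, y = 2π/3.
LHS = tan(x+y) ≈ 3.7321
RHS = tan(x)+tan(y) ≈ -2.7321
Since 3.7321 ≠ -2.7321, the equation fails at this point, so it cannot hold for all real values of x and y for which both sides are defined.
The correct formula is tan(x+y) = (tan(x) + tan(y))/(1 - tan(x)tan(y)).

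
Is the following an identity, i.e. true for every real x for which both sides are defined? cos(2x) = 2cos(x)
No, this is NOT an identity.

Claim: cos(2x) = 2cos(x).
Test a specific point where both sides are defined: x = π/6.
LHS = cos(2x) ≈ 0.5000
RHS = 2cos(x) ≈ 1.7321
Since 0.5000 ≠ 1.7321, the equation fails at this point, so it cannot hold for every real x for which both sides are defined.
The correct double-angle formula is cos(2x) = cos²x - sin²x.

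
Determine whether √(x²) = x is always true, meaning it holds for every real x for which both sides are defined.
No, this is NOT an identity.

Claim: √(x²) = x.
Test a specific point where both sides are defined: x = -1.
LHS = √(x²) ≈ 1.0000
RHS = x ≈ -1.0000
Since 1.0000 ≠ -1.0000, the equation fails at this point, so it cannot hold for every real x for which both sides are defined.
√(x²) = |x|, which differs from x whenever x < 0 (both sides are defined for every real x).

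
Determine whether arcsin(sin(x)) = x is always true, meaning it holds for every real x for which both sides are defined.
Claim: arcsin(sin(x)) = x.
Test a specific point where both sides are defined: x = 3π/4.
LHS = arcsin(sin(x)) ≈ 0.7854
RHS = x ≈ 2.3562
Since 0.7854 ≠ 2.3562, the equation fails at this point, so it cannot hold for every real x for which both sides are defined.
arcsin only returns values in [-π/2, π/2], so arcsin(sin(x)) = x holds only for x in that interval, not for all real x.

Conclusion: No, this is NOT an identity.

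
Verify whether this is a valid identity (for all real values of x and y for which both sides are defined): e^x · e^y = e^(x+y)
Claim: e^x · e^y = e^(x+y).
Reasoning: This is the law of exponents for a common base: multiplying powers adds exponents. E.g. from the series, (Σ x^j/j!)(Σ y^k/k!) = Σ_m (Σ_{j+k=m} x^j y^k/(j!k!)) = Σ_m (x+y)^m/m! by the binomial theorem.
So the two sides agree for all real values of x and y for which both sides are defined.

Conclusion: Yes, this is an identity.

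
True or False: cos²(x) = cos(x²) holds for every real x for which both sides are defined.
False.

Claim: cos²(x) = cos(x²).
Test a specific point where both sides are defined: x = π/6.
LHS = cos²(x) ≈ 0.7500
RHS = cos(x²) ≈ 0.9627
Since 0.7500 ≠ 0.9627, the equation fails at this point, so it cannot hold for every real x for which both sides are defined.
cos²(x) means (cos x)², squaring the output; cos(x²) squares the input. These are different functions.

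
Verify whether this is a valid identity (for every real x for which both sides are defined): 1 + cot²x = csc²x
Yes, this is an identity.

Claim: 1 + cot²x = csc²x.
Reasoning: Start from sin²x + cos²x = 1 and divide every term by sin²x (allowed wherever cot x and csc x are defined): 1 + cot²x = 1/sin²x = csc²x.
So the two sides agree for every real x for which both sides are defined.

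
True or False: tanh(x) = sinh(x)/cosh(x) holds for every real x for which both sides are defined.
Claim: tanh(x) = sinh(x)/cosh(x).
Reasoning: tanh(x) is defined as sinh(x)/cosh(x) = (e^x - e^-x)/(e^x + e^-x); cosh(x) ≥ 1 is never zero, so this holds for every real x.
So the two sides agree for every real x for which both sides are defined.

Conclusion: True.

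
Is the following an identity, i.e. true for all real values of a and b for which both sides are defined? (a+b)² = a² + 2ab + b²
Claim: (a+b)² = a² + 2ab + b².
Reasoning: Expand: (a+b)² = (a+b)(a+b) = a·a + a·b + b·a + b·b = a² + 2ab + b².
So the two sides agree for all real values of a and b for which both sides are defined.

Conclusion: Yes, this is an identity.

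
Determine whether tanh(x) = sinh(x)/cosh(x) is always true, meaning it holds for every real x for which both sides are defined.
Yes, this is an identity.

Claim: tanh(x) = sinh(x)/cosh(x).
Reasoning: tanh(x) is defined as sinh(x)/cosh(x) = (e^x - e^-x)/(e^x + e^-x); cosh(x) ≥ 1 is never zero, so this holds for every real x.
So the two sides agree for every real x for which both sides are defined.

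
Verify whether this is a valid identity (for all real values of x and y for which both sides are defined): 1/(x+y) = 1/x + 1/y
No, this is NOT an identity.

Claim: 1/(x+y) = 1/x + 1/y.
Test a specific point where both sides are defined: x = 2, y = 3/2.
LHS = 1/(x+y) ≈ 0.2857
RHS = 1/x + 1/y ≈ 1.1667
Since 0.2857 ≠ 1.1667, the equation fails at this point, so it cannot hold for all real values of x and y for which both sides are defined.
1/x + 1/y = (x+y)/(xy), which is not 1/(x+y).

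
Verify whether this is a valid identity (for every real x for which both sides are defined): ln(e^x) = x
Yes, this is an identity.

Claim: ln(e^x) = x.
Reasoning: ln is the inverse of the exponential: ln(e^x) asks for the exponent p with e^p = e^x, and since e^p is one-to-one that exponent is p = x.
So the two sides agree for every real x for which both sides are defined.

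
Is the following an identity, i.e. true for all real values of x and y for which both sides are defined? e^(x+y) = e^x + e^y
No, this is NOT an identity.

Claim: e^(x+y) = e^x + e^y.
Test a specific point where both sides are defined: x = 2, y = 5.
LHS = e^(x+y) ≈ 1096.6332
RHS = e^x + e^y ≈ 155.8022
Since 1096.6332 ≠ 155.8022, the equation fails at this point, so it cannot hold for all real values of x and y for which both sides are defined.
The correct rule is e^(x+y) = e^x · e^y (a product, not a sum).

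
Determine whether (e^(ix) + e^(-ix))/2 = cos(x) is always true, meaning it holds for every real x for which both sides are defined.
Claim: (e^(ix) + e^(-ix))/2 = cos(x).
Reasoning: By Euler's formula e^(ix) = cos(x) + i·sin(x) and e^(-ix) = cos(x) - i·sin(x). Adding cancels the sine terms: e^(ix) + e^(-ix) = 2cos(x); divide by 2.
So the two sides agree for every real x for which both sides are defined.

Conclusion: Yes, this is an identity.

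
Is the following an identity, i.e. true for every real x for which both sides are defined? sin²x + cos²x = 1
Yes, this is an identity.

Claim: sin²x + cos²x = 1.
Reasoning: The point (cos x, sin x) lies on the unit circle X² + Y² = 1, so cos²x + sin²x = 1 for every real x.
So the two sides agree for every real x for which both sides are defined.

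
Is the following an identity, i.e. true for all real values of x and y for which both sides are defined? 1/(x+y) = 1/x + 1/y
Claim: 1/(x+y) = 1/x + 1/y.
Test a specific point where both sides are defined: x = -2, y = 3/2.
LHS = 1/(x+y) ≈ -2.0000
RHS = 1/x + 1/y ≈ 0.1667
Since -2.0000 ≠ 0.1667, the equation fails at this point, so it cannot hold for all real values of x and y for which both sides are defined.
1/x + 1/y = (x+y)/(xy), which is not 1/(x+y).

Conclusion: No, this is NOT an identity.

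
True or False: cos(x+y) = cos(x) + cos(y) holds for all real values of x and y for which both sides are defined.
False.

Claim: cos(x+y) = cos(x) + cos(y).
Test a specific point where both sides are defined: x = -π/3, y = 3π/4.
LHS = cos(x+y) ≈ 0.2588
RHS = cos(x) + cos(y) ≈ -0.2071
Since 0.2588 ≠ -0.2071, the equation fails at this point, so it cannot hold for all real values of x and y for which both sides are defined.
The correct expansion is cos(x+y) = cos(x)cos(y) - sin(x)sin(y); cosine is not additive.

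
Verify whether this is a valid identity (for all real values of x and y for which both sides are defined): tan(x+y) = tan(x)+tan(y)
No, this is NOT an identity.

Claim: tan(x+y) = tan(x)+tan(y).
Test a specific point where both sides are defined: x = 3π/4, y = -π/3.
LHS = tan(x+y) ≈ 3.7321
RHS = tan(x)+tan(y) ≈ -2.7321
Since 3.7321 ≠ -2.7321, the equation fails at this point, so it cannot hold for all real values of x and y for which both sides are defined.
The correct formula is tan(x+y) = (tan(x) + tan(y))/(1 - tan(x)tan(y)).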